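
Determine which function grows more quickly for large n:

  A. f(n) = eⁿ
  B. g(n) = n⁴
A

f(n) = eⁿ is O(eⁿ), while g(n) = n⁴ is O(n⁴).
Since O(eⁿ) grows faster than O(n⁴), f(n) dominates.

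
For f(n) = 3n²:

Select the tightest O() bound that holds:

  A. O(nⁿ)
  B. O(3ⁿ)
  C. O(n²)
C

f(n) = 3n² is O(n²).
All listed options are valid Big-O bounds (upper bounds),
but O(n²) is the tightest (smallest valid bound).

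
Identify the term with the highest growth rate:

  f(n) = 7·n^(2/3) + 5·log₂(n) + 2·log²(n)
7·n^(2/3)

Looking at each term:
  - 7·n^(2/3) is O(n^(2/3))
  - 5·log₂(n) is O(log n)
  - 2·log²(n) is O(log² n)

The term 7·n^(2/3) (O(n^(2/3))) grows fastest and dominates all others.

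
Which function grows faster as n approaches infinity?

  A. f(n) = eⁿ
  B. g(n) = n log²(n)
A

f(n) = eⁿ is O(eⁿ), while g(n) = n log²(n) is O(n log² n).
Since O(eⁿ) grows faster than O(n log² n), f(n) dominates.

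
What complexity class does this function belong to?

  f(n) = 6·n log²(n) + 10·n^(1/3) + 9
O(n log² n)

The dominant term in 6·n log²(n) + 10·n^(1/3) + 9 is 6·n log²(n), which is Θ(n log² n).
Lower-order terms (10·n^(1/3), 9) are asymptotically negligible.
Constants are absorbed, so the tightest bound is O(n log² n).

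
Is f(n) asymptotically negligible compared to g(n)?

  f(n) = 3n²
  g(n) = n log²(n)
False

f(n) = 3n² is O(n²), and g(n) = n log²(n) is O(n log² n).
Since O(n²) grows faster than or equal to O(n log² n), f(n) = o(g(n)) is false.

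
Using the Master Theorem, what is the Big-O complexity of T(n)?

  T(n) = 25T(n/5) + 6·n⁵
Θ(n⁵)

Master Theorem: a = 25, b = 5, f(n) = 6·n⁵.
Compute the critical exponent d = log₅(25) = 2.
Compare f(n) = Θ(n⁵) against n^d:
  k = 5 > d = 2, so f(n) = Ω(n^(d+ε)) — Case 3.
  Regularity: a·(n/b)^5/n^5 = a/b^5 = 25/3125 < 1 ✓.
  The top-level work dominates: T(n) = Θ(f(n)) = Θ(n⁵).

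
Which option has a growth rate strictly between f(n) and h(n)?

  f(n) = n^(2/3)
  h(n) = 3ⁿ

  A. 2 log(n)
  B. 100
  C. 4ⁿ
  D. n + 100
D

We need g(n) with n^(2/3) = o(g(n)) and g(n) = o(3ⁿ), i.e. O(n^(2/3)) ≺ g ≺ O(3ⁿ).
Check each option:
  A. 2 log(n) — O(log n) does not grow strictly faster than f(n)
  B. 100 — O(1) does not grow strictly faster than f(n)
  C. 4ⁿ — O(4ⁿ) does not grow strictly slower than h(n)
  D. n + 100 — O(n) is strictly between O(n^(2/3)) and O(3ⁿ) ✓

Only option D (n + 100) lies strictly between.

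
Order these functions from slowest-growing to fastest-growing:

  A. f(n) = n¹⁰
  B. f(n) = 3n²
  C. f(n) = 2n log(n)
C < B < A

Comparing growth rates:
C = 2n log(n) is O(n log n)
B = 3n² is O(n²)
A = n¹⁰ is O(n¹⁰)

Therefore, the order from slowest to fastest is: C < B < A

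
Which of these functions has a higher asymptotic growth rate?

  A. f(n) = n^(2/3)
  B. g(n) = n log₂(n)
B

f(n) = n^(2/3) is O(n^(2/3)), while g(n) = n log₂(n) is O(n log n).
Since O(n log n) grows faster than O(n^(2/3)), g(n) dominates.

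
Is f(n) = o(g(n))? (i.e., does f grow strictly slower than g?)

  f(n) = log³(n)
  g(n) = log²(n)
False

f(n) = log³(n) is O(log³ n), and g(n) = log²(n) is O(log² n).
Since O(log³ n) grows faster than or equal to O(log² n), f(n) = o(g(n)) is false.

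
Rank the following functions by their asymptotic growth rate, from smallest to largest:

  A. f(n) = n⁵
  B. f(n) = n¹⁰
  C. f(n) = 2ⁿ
A < B < C

Comparing growth rates:
A = n⁵ is O(n⁵)
B = n¹⁰ is O(n¹⁰)
C = 2ⁿ is O(2ⁿ)

Therefore, the order from slowest to fastest is: A < B < C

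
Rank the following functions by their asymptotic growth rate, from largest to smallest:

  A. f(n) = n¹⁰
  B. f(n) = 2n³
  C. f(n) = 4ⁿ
C > A > B

Comparing growth rates:
C = 4ⁿ is O(4ⁿ)
A = n¹⁰ is O(n¹⁰)
B = 2n³ is O(n³)

Therefore, the order from fastest to slowest is: C > A > B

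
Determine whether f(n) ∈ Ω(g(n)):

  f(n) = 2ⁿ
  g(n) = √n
True

f(n) = 2ⁿ is O(2ⁿ), and g(n) = √n is O(√n).
Since O(2ⁿ) grows at least as fast as O(√n), f(n) = Ω(g(n)) is true.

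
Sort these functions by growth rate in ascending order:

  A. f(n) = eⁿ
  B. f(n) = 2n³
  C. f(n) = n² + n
C < B < A

Comparing growth rates:
C = n² + n is O(n²)
B = 2n³ is O(n³)
A = eⁿ is O(eⁿ)

Therefore, the order from slowest to fastest is: C < B < A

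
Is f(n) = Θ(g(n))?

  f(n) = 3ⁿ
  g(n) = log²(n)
False

f(n) = 3ⁿ is O(3ⁿ), and g(n) = log²(n) is O(log² n).
Since they have different growth rates, f(n) = Θ(g(n)) is false.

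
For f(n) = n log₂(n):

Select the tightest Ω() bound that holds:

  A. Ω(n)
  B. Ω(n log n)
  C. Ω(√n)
B

f(n) = n log₂(n) is Ω(n log n).
All listed options are valid Big-Ω bounds (lower bounds),
but Ω(n log n) is the tightest (largest valid bound).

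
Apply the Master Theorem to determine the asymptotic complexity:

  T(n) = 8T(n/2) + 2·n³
Θ(n³ log n)

Master Theorem: a = 8, b = 2, f(n) = 2·n³.
Compute the critical exponent d = log₂(8) = 3.
Compare f(n) = Θ(n³) against n^d:
  k = 3 = d, so f(n) = Θ(n^d) — Case 2.
  Work is balanced across levels: T(n) = Θ(n^d log n) = Θ(n³ log n).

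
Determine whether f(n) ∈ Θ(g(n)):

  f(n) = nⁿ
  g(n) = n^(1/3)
False

f(n) = nⁿ is O(nⁿ), and g(n) = n^(1/3) is O(n^(1/3)).
Since they have different growth rates, f(n) = Θ(g(n)) is false.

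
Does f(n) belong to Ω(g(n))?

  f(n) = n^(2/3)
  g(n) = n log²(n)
False

f(n) = n^(2/3) is O(n^(2/3)), and g(n) = n log²(n) is O(n log² n).
Since O(n^(2/3)) grows slower than O(n log² n), f(n) = Ω(g(n)) is false.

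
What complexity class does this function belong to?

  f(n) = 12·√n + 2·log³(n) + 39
O(√n)

The dominant term in 12·√n + 2·log³(n) + 39 is 12·√n, which is Θ(√n).
Lower-order terms (2·log³(n), 39) are asymptotically negligible.
Constants are absorbed, so the tightest bound is O(√n).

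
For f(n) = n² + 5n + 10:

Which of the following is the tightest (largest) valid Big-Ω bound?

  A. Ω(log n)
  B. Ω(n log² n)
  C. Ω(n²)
C

f(n) = n² + 5n + 10 is Ω(n²).
All listed options are valid Big-Ω bounds (lower bounds),
but Ω(n²) is the tightest (largest valid bound).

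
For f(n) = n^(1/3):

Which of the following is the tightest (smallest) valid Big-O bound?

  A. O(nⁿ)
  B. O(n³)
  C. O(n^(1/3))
C

f(n) = n^(1/3) is O(n^(1/3)).
All listed options are valid Big-O bounds (upper bounds),
but O(n^(1/3)) is the tightest (smallest valid bound).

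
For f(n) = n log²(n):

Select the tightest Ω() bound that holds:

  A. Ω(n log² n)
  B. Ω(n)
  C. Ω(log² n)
A

f(n) = n log²(n) is Ω(n log² n).
All listed options are valid Big-Ω bounds (lower bounds),
but Ω(n log² n) is the tightest (largest valid bound).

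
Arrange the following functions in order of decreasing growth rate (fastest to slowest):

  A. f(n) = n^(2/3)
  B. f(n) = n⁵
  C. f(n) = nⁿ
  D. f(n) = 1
C > B > A > D

Comparing growth rates:
C = nⁿ is O(nⁿ)
B = n⁵ is O(n⁵)
A = n^(2/3) is O(n^(2/3))
D = 1 is O(1)

Therefore, the order from fastest to slowest is: C > B > A > D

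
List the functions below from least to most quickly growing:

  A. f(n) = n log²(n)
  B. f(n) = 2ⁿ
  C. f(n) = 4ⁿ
A < B < C

Comparing growth rates:
A = n log²(n) is O(n log² n)
B = 2ⁿ is O(2ⁿ)
C = 4ⁿ is O(4ⁿ)

Therefore, the order from slowest to fastest is: A < B < C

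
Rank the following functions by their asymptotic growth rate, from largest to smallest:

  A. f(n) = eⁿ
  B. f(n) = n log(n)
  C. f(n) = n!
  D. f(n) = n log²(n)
C > A > D > B

Comparing growth rates:
C = n! is O(n!)
A = eⁿ is O(eⁿ)
D = n log²(n) is O(n log² n)
B = n log(n) is O(n log n)

Therefore, the order from fastest to slowest is: C > A > D > B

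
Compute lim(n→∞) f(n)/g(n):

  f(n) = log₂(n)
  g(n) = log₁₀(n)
1 + log(5)/log(2)

Since log₂(n) and log₁₀(n) have the same growth rate (O(log n)),
the ratio converges to a constant: 1 + log(5)/log(2).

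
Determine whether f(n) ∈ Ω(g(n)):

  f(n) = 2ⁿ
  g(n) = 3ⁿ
False

f(n) = 2ⁿ is O(2ⁿ), and g(n) = 3ⁿ is O(3ⁿ).
Since O(2ⁿ) grows slower than O(3ⁿ), f(n) = Ω(g(n)) is false.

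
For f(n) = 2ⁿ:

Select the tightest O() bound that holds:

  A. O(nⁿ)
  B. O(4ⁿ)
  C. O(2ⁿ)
C

f(n) = 2ⁿ is O(2ⁿ).
All listed options are valid Big-O bounds (upper bounds),
but O(2ⁿ) is the tightest (smallest valid bound).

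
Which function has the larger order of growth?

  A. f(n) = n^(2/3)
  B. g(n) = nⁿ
B

f(n) = n^(2/3) is O(n^(2/3)), while g(n) = nⁿ is O(nⁿ).
Since O(nⁿ) grows faster than O(n^(2/3)), g(n) dominates.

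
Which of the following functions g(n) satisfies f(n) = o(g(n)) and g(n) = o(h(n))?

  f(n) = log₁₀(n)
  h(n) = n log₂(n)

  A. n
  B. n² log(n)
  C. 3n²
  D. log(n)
A

We need g(n) with log₁₀(n) = o(g(n)) and g(n) = o(n log₂(n)), i.e. O(log n) ≺ g ≺ O(n log n).
Check each option:
  A. n — O(n) is strictly between O(log n) and O(n log n) ✓
  B. n² log(n) — O(n² log n) does not grow strictly slower than h(n)
  C. 3n² — O(n²) does not grow strictly slower than h(n)
  D. log(n) — O(log n) does not grow strictly faster than f(n)

Only option A (n) lies strictly between.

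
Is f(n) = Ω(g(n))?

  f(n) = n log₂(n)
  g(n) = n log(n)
True

f(n) = n log₂(n) and g(n) = n log(n) are both O(n log n).
Big-Ω permits equal growth rates (f ≥ c·g for some c > 0), so f(n) = Ω(g(n)) is true.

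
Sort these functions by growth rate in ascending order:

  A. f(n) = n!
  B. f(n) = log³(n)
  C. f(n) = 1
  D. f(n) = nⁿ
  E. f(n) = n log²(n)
C < B < E < A < D

Comparing growth rates:
C = 1 is O(1)
B = log³(n) is O(log³ n)
E = n log²(n) is O(n log² n)
A = n! is O(n!)
D = nⁿ is O(nⁿ)

Therefore, the order from slowest to fastest is: C < B < E < A < D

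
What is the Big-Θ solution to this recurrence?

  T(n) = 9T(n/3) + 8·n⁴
Θ(n⁴)

Master Theorem: a = 9, b = 3, f(n) = 8·n⁴.
Compute the critical exponent d = log₃(9) = 2.
Compare f(n) = Θ(n⁴) against n^d:
  k = 4 > d = 2, so f(n) = Ω(n^(d+ε)) — Case 3.
  Regularity: a·(n/b)^4/n^4 = a/b^4 = 9/81 < 1 ✓.
  The top-level work dominates: T(n) = Θ(f(n)) = Θ(n⁴).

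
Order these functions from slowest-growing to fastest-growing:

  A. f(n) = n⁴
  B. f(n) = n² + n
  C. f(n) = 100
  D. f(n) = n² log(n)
C < B < D < A

Comparing growth rates:
C = 100 is O(1)
B = n² + n is O(n²)
D = n² log(n) is O(n² log n)
A = n⁴ is O(n⁴)

Therefore, the order from slowest to fastest is: C < B < D < A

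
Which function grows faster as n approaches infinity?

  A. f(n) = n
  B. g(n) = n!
B

f(n) = n is O(n), while g(n) = n! is O(n!).
Since O(n!) grows faster than O(n), g(n) dominates.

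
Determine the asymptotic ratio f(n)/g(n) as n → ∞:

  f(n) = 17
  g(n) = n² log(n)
0

Since 17 (O(1)) grows slower than n² log(n) (O(n² log n)),
the ratio f(n)/g(n) → 0 as n → ∞.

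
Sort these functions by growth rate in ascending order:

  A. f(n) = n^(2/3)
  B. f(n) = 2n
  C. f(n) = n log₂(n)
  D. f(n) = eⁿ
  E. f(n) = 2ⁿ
A < B < C < E < D

Comparing growth rates:
A = n^(2/3) is O(n^(2/3))
B = 2n is O(n)
C = n log₂(n) is O(n log n)
E = 2ⁿ is O(2ⁿ)
D = eⁿ is O(eⁿ)

Therefore, the order from slowest to fastest is: A < B < C < E < D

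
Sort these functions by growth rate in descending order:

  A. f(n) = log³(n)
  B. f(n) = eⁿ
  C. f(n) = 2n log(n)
B > C > A

Comparing growth rates:
B = eⁿ is O(eⁿ)
C = 2n log(n) is O(n log n)
A = log³(n) is O(log³ n)

Therefore, the order from fastest to slowest is: B > C > A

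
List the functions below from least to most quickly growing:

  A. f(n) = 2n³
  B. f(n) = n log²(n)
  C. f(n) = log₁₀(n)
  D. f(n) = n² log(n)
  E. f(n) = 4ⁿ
C < B < D < A < E

Comparing growth rates:
C = log₁₀(n) is O(log n)
B = n log²(n) is O(n log² n)
D = n² log(n) is O(n² log n)
A = 2n³ is O(n³)
E = 4ⁿ is O(4ⁿ)

Therefore, the order from slowest to fastest is: C < B < D < A < E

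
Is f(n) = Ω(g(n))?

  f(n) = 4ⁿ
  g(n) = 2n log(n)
True

f(n) = 4ⁿ is O(4ⁿ), and g(n) = 2n log(n) is O(n log n).
Since O(4ⁿ) grows at least as fast as O(n log n), f(n) = Ω(g(n)) is true.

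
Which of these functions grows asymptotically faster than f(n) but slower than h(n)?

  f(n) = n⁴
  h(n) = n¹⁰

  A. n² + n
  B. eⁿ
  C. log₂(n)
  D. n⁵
D

We need g(n) with n⁴ = o(g(n)) and g(n) = o(n¹⁰), i.e. O(n⁴) ≺ g ≺ O(n¹⁰).
Check each option:
  A. n² + n — O(n²) does not grow strictly faster than f(n)
  B. eⁿ — O(eⁿ) does not grow strictly slower than h(n)
  C. log₂(n) — O(log n) does not grow strictly faster than f(n)
  D. n⁵ — O(n⁵) is strictly between O(n⁴) and O(n¹⁰) ✓

Only option D (n⁵) lies strictly between.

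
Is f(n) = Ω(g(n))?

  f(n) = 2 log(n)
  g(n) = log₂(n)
True

f(n) = 2 log(n) and g(n) = log₂(n) are both O(log n).
Big-Ω permits equal growth rates (f ≥ c·g for some c > 0), so f(n) = Ω(g(n)) is true.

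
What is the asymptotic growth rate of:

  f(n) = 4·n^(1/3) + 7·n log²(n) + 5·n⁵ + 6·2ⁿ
Θ(2ⁿ)

Order the terms by growth rate: 4·n^(1/3) ≺ 7·n log²(n) ≺ 5·n⁵ ≺ 6·2ⁿ.
The fastest-growing term 6·2ⁿ dominates as n → ∞; dropping its constant factor gives Θ(2ⁿ).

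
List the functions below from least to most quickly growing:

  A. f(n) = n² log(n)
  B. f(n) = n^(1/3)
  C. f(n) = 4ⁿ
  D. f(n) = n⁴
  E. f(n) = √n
B < E < A < D < C

Comparing growth rates:
B = n^(1/3) is O(n^(1/3))
E = √n is O(√n)
A = n² log(n) is O(n² log n)
D = n⁴ is O(n⁴)
C = 4ⁿ is O(4ⁿ)

Therefore, the order from slowest to fastest is: B < E < A < D < C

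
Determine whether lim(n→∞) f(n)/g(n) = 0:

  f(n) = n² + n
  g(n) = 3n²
False

f(n) = n² + n is O(n²), and g(n) = 3n² is O(n²).
Since they have the same growth rate, f(n) = o(g(n)) is false.
(f = o(g) requires f to grow strictly slower, not equal.)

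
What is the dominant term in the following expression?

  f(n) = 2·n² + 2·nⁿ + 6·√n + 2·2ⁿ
2·nⁿ

Looking at each term:
  - 2·n² is O(n²)
  - 2·nⁿ is O(nⁿ)
  - 6·√n is O(√n)
  - 2·2ⁿ is O(2ⁿ)

The term 2·nⁿ (O(nⁿ)) grows fastest and dominates all others.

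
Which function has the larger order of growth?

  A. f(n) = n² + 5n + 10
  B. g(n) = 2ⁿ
B

f(n) = n² + 5n + 10 is O(n²), while g(n) = 2ⁿ is O(2ⁿ).
Since O(2ⁿ) grows faster than O(n²), g(n) dominates.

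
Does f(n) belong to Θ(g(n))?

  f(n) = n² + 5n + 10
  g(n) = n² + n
True

f(n) = n² + 5n + 10 and g(n) = n² + n are both O(n²).
Since they have the same asymptotic growth rate, f(n) = Θ(g(n)) is true.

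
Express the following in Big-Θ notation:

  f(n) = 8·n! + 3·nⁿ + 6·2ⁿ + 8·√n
Θ(nⁿ)

Order the terms by growth rate: 8·√n ≺ 6·2ⁿ ≺ 8·n! ≺ 3·nⁿ.
The fastest-growing term 3·nⁿ dominates as n → ∞; dropping its constant factor gives Θ(nⁿ).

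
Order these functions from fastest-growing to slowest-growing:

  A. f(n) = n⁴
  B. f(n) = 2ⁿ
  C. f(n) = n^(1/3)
B > A > C

Comparing growth rates:
B = 2ⁿ is O(2ⁿ)
A = n⁴ is O(n⁴)
C = n^(1/3) is O(n^(1/3))

Therefore, the order from fastest to slowest is: B > A > C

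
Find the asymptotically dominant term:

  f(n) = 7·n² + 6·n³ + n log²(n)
6·n³

Looking at each term:
  - 7·n² is O(n²)
  - 6·n³ is O(n³)
  - n log²(n) is O(n log² n)

The term 6·n³ (O(n³)) grows fastest and dominates all others.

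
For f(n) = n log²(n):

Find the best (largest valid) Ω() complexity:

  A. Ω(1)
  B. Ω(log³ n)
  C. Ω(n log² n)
C

f(n) = n log²(n) is Ω(n log² n).
All listed options are valid Big-Ω bounds (lower bounds),
but Ω(n log² n) is the tightest (largest valid bound).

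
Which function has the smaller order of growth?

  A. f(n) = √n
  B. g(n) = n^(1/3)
B

f(n) = √n is O(√n), while g(n) = n^(1/3) is O(n^(1/3)).
Since O(n^(1/3)) grows slower than O(√n), g(n) is dominated.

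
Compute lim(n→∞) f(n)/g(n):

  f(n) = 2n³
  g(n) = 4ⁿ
0

Since 2n³ (O(n³)) grows slower than 4ⁿ (O(4ⁿ)),
the ratio f(n)/g(n) → 0 as n → ∞.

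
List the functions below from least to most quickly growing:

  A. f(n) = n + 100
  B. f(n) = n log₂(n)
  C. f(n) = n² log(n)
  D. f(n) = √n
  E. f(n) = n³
D < A < B < C < E

Comparing growth rates:
D = √n is O(√n)
A = n + 100 is O(n)
B = n log₂(n) is O(n log n)
C = n² log(n) is O(n² log n)
E = n³ is O(n³)

Therefore, the order from slowest to fastest is: D < A < B < C < E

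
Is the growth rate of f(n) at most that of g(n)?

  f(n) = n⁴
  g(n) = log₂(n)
False

f(n) = n⁴ is O(n⁴), and g(n) = log₂(n) is O(log n).
Since O(n⁴) grows faster than O(log n), f(n) = O(g(n)) is false.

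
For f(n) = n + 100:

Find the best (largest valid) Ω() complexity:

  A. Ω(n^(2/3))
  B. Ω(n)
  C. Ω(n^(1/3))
B

f(n) = n + 100 is Ω(n).
All listed options are valid Big-Ω bounds (lower bounds),
but Ω(n) is the tightest (largest valid bound).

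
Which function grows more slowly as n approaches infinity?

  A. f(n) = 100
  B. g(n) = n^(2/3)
A

f(n) = 100 is O(1), while g(n) = n^(2/3) is O(n^(2/3)).
Since O(1) grows slower than O(n^(2/3)), f(n) is dominated.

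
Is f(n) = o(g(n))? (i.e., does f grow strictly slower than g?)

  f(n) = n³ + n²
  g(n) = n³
False

f(n) = n³ + n² is O(n³), and g(n) = n³ is O(n³).
Since they have the same growth rate, f(n) = o(g(n)) is false.
(f = o(g) requires f to grow strictly slower, not equal.)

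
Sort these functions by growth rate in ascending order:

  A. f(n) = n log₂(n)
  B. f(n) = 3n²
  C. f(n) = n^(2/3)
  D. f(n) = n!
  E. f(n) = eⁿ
C < A < B < E < D

Comparing growth rates:
C = n^(2/3) is O(n^(2/3))
A = n log₂(n) is O(n log n)
B = 3n² is O(n²)
E = eⁿ is O(eⁿ)
D = n! is O(n!)

Therefore, the order from slowest to fastest is: C < A < B < E < D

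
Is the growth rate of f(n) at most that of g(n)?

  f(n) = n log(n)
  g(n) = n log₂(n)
True

f(n) = n log(n) and g(n) = n log₂(n) are both O(n log n).
Big-O permits equal growth rates (f ≤ c·g for some c), so f(n) = O(g(n)) is true.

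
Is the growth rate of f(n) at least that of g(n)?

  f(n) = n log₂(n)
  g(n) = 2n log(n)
True

f(n) = n log₂(n) and g(n) = 2n log(n) are both O(n log n).
Big-Ω permits equal growth rates (f ≥ c·g for some c > 0), so f(n) = Ω(g(n)) is true.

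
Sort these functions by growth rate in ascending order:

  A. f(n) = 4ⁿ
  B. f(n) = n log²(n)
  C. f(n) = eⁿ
B < C < A

Comparing growth rates:
B = n log²(n) is O(n log² n)
C = eⁿ is O(eⁿ)
A = 4ⁿ is O(4ⁿ)

Therefore, the order from slowest to fastest is: B < C < A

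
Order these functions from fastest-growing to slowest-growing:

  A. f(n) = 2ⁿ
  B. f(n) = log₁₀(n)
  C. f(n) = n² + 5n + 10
A > C > B

Comparing growth rates:
A = 2ⁿ is O(2ⁿ)
C = n² + 5n + 10 is O(n²)
B = log₁₀(n) is O(log n)

Therefore, the order from fastest to slowest is: A > C > B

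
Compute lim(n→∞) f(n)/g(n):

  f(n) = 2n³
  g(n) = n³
2

Since 2n³ and n³ have the same growth rate (O(n³)),
the ratio converges to a constant: 2.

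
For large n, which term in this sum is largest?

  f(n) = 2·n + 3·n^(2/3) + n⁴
n⁴

Looking at each term:
  - 2·n is O(n)
  - 3·n^(2/3) is O(n^(2/3))
  - n⁴ is O(n⁴)

The term n⁴ (O(n⁴)) grows fastest and dominates all others.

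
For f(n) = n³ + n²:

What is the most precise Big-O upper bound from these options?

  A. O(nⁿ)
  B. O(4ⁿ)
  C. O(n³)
C

f(n) = n³ + n² is O(n³).
All listed options are valid Big-O bounds (upper bounds),
but O(n³) is the tightest (smallest valid bound).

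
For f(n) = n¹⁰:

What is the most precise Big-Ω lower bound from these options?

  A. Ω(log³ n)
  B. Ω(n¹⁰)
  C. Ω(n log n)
B

f(n) = n¹⁰ is Ω(n¹⁰).
All listed options are valid Big-Ω bounds (lower bounds),
but Ω(n¹⁰) is the tightest (largest valid bound).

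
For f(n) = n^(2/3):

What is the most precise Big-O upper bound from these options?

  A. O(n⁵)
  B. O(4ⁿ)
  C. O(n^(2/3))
C

f(n) = n^(2/3) is O(n^(2/3)).
All listed options are valid Big-O bounds (upper bounds),
but O(n^(2/3)) is the tightest (smallest valid bound).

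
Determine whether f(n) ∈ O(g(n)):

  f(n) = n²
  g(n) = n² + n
True

f(n) = n² and g(n) = n² + n are both O(n²).
Big-O permits equal growth rates (f ≤ c·g for some c), so f(n) = O(g(n)) is true.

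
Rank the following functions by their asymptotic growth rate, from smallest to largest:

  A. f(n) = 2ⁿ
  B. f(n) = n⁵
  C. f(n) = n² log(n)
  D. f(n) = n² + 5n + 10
D < C < B < A

Comparing growth rates:
D = n² + 5n + 10 is O(n²)
C = n² log(n) is O(n² log n)
B = n⁵ is O(n⁵)
A = 2ⁿ is O(2ⁿ)

Therefore, the order from slowest to fastest is: D < C < B < A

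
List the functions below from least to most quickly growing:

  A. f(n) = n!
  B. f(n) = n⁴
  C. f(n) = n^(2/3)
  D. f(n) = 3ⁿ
C < B < D < A

Comparing growth rates:
C = n^(2/3) is O(n^(2/3))
B = n⁴ is O(n⁴)
D = 3ⁿ is O(3ⁿ)
A = n! is O(n!)

Therefore, the order from slowest to fastest is: C < B < D < A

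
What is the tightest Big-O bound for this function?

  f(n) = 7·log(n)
O(log n)

The dominant term in 7·log(n) is 7·log(n), which is Θ(log n).
Constants are absorbed, so the tightest bound is O(log n).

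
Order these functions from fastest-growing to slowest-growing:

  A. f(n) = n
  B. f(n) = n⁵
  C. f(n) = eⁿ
C > B > A

Comparing growth rates:
C = eⁿ is O(eⁿ)
B = n⁵ is O(n⁵)
A = n is O(n)

Therefore, the order from fastest to slowest is: C > B > A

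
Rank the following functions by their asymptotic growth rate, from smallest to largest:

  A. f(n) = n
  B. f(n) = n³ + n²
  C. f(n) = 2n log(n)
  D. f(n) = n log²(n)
A < C < D < B

Comparing growth rates:
A = n is O(n)
C = 2n log(n) is O(n log n)
D = n log²(n) is O(n log² n)
B = n³ + n² is O(n³)

Therefore, the order from slowest to fastest is: A < C < D < B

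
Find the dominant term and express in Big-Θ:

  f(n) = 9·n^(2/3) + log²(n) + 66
Θ(n^(2/3))

Order the terms by growth rate: 66 ≺ log²(n) ≺ 9·n^(2/3).
The fastest-growing term 9·n^(2/3) dominates as n → ∞; dropping its constant factor gives Θ(n^(2/3)).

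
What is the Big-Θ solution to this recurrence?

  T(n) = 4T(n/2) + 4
Θ(n²)

Master Theorem: a = 4, b = 2, f(n) = 4.
Compute the critical exponent d = log₂(4) = 2.
Compare f(n) = Θ(1) against n^d:
  k = 0 < d = 2, so f(n) = O(n^(d-ε)) — Case 1.
  The recursion cost dominates: T(n) = Θ(n^d) = Θ(n²).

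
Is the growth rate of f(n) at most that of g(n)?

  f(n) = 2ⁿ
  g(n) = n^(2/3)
False

f(n) = 2ⁿ is O(2ⁿ), and g(n) = n^(2/3) is O(n^(2/3)).
Since O(2ⁿ) grows faster than O(n^(2/3)), f(n) = O(g(n)) is false.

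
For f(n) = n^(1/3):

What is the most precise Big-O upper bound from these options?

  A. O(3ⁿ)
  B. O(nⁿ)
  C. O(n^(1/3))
C

f(n) = n^(1/3) is O(n^(1/3)).
All listed options are valid Big-O bounds (upper bounds),
but O(n^(1/3)) is the tightest (smallest valid bound).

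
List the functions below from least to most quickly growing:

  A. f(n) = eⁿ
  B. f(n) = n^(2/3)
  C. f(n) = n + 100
B < C < A

Comparing growth rates:
B = n^(2/3) is O(n^(2/3))
C = n + 100 is O(n)
A = eⁿ is O(eⁿ)

Therefore, the order from slowest to fastest is: B < C < A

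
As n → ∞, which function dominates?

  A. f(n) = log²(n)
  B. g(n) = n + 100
B

f(n) = log²(n) is O(log² n), while g(n) = n + 100 is O(n).
Since O(n) grows faster than O(log² n), g(n) dominates.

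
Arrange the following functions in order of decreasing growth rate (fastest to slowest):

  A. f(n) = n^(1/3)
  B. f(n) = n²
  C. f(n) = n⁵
C > B > A

Comparing growth rates:
C = n⁵ is O(n⁵)
B = n² is O(n²)
A = n^(1/3) is O(n^(1/3))

Therefore, the order from fastest to slowest is: C > B > A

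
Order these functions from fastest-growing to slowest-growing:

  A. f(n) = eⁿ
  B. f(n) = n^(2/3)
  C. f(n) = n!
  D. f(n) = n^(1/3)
C > A > B > D

Comparing growth rates:
C = n! is O(n!)
A = eⁿ is O(eⁿ)
B = n^(2/3) is O(n^(2/3))
D = n^(1/3) is O(n^(1/3))

Therefore, the order from fastest to slowest is: C > A > B > D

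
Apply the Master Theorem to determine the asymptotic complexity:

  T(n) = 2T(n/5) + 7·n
Θ(n)

Master Theorem: a = 2, b = 5, f(n) = 7·n.
Compute the critical exponent d = log₅(2) = 0.431.
Compare f(n) = Θ(n) against n^d:
  k = 1 > d = 0.431, so f(n) = Ω(n^(d+ε)) — Case 3.
  Regularity: a·(n/b)^1/n^1 = a/b^1 = 2/5 < 1 ✓.
  The top-level work dominates: T(n) = Θ(f(n)) = Θ(n).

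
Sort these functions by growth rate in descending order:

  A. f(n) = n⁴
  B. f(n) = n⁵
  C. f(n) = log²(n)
B > A > C

Comparing growth rates:
B = n⁵ is O(n⁵)
A = n⁴ is O(n⁴)
C = log²(n) is O(log² n)

Therefore, the order from fastest to slowest is: B > A > C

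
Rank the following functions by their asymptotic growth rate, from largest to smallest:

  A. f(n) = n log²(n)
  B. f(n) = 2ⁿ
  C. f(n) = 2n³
B > C > A

Comparing growth rates:
B = 2ⁿ is O(2ⁿ)
C = 2n³ is O(n³)
A = n log²(n) is O(n log² n)

Therefore, the order from fastest to slowest is: B > C > A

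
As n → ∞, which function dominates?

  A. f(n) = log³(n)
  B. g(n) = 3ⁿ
B

f(n) = log³(n) is O(log³ n), while g(n) = 3ⁿ is O(3ⁿ).
Since O(3ⁿ) grows faster than O(log³ n), g(n) dominates.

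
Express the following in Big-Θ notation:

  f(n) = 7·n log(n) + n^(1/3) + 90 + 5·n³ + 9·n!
Θ(n!)

Order the terms by growth rate: 90 ≺ n^(1/3) ≺ 7·n log(n) ≺ 5·n³ ≺ 9·n!.
The fastest-growing term 9·n! dominates as n → ∞; dropping its constant factor gives Θ(n!).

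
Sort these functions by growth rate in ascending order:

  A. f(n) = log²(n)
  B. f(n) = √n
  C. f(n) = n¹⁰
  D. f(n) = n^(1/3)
A < D < B < C

Comparing growth rates:
A = log²(n) is O(log² n)
D = n^(1/3) is O(n^(1/3))
B = √n is O(√n)
C = n¹⁰ is O(n¹⁰)

Therefore, the order from slowest to fastest is: A < D < B < C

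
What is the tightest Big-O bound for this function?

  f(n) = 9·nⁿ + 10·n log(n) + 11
O(nⁿ)

The dominant term in 9·nⁿ + 10·n log(n) + 11 is 9·nⁿ, which is Θ(nⁿ).
Lower-order terms (10·n log(n), 11) are asymptotically negligible.
Constants are absorbed, so the tightest bound is O(nⁿ).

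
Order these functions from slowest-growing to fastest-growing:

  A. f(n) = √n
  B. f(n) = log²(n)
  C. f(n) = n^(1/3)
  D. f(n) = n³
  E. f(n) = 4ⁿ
B < C < A < D < E

Comparing growth rates:
B = log²(n) is O(log² n)
C = n^(1/3) is O(n^(1/3))
A = √n is O(√n)
D = n³ is O(n³)
E = 4ⁿ is O(4ⁿ)

Therefore, the order from slowest to fastest is: B < C < A < D < E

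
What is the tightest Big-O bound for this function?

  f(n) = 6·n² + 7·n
O(n²)

The dominant term in 6·n² + 7·n is 6·n², which is Θ(n²).
Lower-order terms (7·n) are asymptotically negligible.
Constants are absorbed, so the tightest bound is O(n²).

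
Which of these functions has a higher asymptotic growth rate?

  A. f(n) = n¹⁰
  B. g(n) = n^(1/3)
A

f(n) = n¹⁰ is O(n¹⁰), while g(n) = n^(1/3) is O(n^(1/3)).
Since O(n¹⁰) grows faster than O(n^(1/3)), f(n) dominates.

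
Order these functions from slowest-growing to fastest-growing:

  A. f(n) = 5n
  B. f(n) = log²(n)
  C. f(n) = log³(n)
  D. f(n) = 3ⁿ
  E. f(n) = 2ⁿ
B < C < A < E < D

Comparing growth rates:
B = log²(n) is O(log² n)
C = log³(n) is O(log³ n)
A = 5n is O(n)
E = 2ⁿ is O(2ⁿ)
D = 3ⁿ is O(3ⁿ)

Therefore, the order from slowest to fastest is: B < C < A < E < D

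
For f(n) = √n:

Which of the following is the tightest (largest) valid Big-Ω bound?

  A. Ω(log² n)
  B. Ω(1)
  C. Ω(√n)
C

f(n) = √n is Ω(√n).
All listed options are valid Big-Ω bounds (lower bounds),
but Ω(√n) is the tightest (largest valid bound).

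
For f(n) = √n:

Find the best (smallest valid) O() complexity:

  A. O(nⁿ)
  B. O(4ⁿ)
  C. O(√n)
C

f(n) = √n is O(√n).
All listed options are valid Big-O bounds (upper bounds),
but O(√n) is the tightest (smallest valid bound).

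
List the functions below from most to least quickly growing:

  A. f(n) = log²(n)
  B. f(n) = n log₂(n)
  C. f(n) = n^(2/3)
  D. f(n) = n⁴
D > B > C > A

Comparing growth rates:
D = n⁴ is O(n⁴)
B = n log₂(n) is O(n log n)
C = n^(2/3) is O(n^(2/3))
A = log²(n) is O(log² n)

Therefore, the order from fastest to slowest is: D > B > C > A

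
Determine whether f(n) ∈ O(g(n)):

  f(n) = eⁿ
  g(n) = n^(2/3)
False

f(n) = eⁿ is O(eⁿ), and g(n) = n^(2/3) is O(n^(2/3)).
Since O(eⁿ) grows faster than O(n^(2/3)), f(n) = O(g(n)) is false.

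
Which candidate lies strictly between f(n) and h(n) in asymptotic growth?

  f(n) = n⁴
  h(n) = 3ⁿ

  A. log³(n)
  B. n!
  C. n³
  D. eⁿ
D

We need g(n) with n⁴ = o(g(n)) and g(n) = o(3ⁿ), i.e. O(n⁴) ≺ g ≺ O(3ⁿ).
Check each option:
  A. log³(n) — O(log³ n) does not grow strictly faster than f(n)
  B. n! — O(n!) does not grow strictly slower than h(n)
  C. n³ — O(n³) does not grow strictly faster than f(n)
  D. eⁿ — O(eⁿ) is strictly between O(n⁴) and O(3ⁿ) ✓

Only option D (eⁿ) lies strictly between.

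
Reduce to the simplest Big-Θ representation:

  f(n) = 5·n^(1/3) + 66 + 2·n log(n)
Θ(n log n)

Order the terms by growth rate: 66 ≺ 5·n^(1/3) ≺ 2·n log(n).
The fastest-growing term 2·n log(n) dominates as n → ∞; dropping its constant factor gives Θ(n log n).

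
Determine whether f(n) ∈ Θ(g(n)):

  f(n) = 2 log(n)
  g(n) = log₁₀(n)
True

f(n) = 2 log(n) and g(n) = log₁₀(n) are both O(log n).
Since they have the same asymptotic growth rate, f(n) = Θ(g(n)) is true.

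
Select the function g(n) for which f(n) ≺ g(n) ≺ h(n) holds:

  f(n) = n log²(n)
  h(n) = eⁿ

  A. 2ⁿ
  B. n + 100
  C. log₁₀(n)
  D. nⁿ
A

We need g(n) with n log²(n) = o(g(n)) and g(n) = o(eⁿ), i.e. O(n log² n) ≺ g ≺ O(eⁿ).
Check each option:
  A. 2ⁿ — O(2ⁿ) is strictly between O(n log² n) and O(eⁿ) ✓
  B. n + 100 — O(n) does not grow strictly faster than f(n)
  C. log₁₀(n) — O(log n) does not grow strictly faster than f(n)
  D. nⁿ — O(nⁿ) does not grow strictly slower than h(n)

Only option A (2ⁿ) lies strictly between.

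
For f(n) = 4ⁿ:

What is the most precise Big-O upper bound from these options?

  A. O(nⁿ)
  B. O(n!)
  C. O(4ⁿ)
C

f(n) = 4ⁿ is O(4ⁿ).
All listed options are valid Big-O bounds (upper bounds),
but O(4ⁿ) is the tightest (smallest valid bound).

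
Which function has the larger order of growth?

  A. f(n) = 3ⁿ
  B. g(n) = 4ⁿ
B

f(n) = 3ⁿ is O(3ⁿ), while g(n) = 4ⁿ is O(4ⁿ).
Since O(4ⁿ) grows faster than O(3ⁿ), g(n) dominates.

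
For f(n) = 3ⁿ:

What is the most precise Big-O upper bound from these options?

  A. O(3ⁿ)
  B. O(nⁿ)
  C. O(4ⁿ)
A

f(n) = 3ⁿ is O(3ⁿ).
All listed options are valid Big-O bounds (upper bounds),
but O(3ⁿ) is the tightest (smallest valid bound).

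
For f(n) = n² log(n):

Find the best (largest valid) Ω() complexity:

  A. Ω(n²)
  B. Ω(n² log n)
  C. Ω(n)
B

f(n) = n² log(n) is Ω(n² log n).
All listed options are valid Big-Ω bounds (lower bounds),
but Ω(n² log n) is the tightest (largest valid bound).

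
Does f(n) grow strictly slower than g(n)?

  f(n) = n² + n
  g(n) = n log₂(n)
False

f(n) = n² + n is O(n²), and g(n) = n log₂(n) is O(n log n).
Since O(n²) grows faster than or equal to O(n log n), f(n) = o(g(n)) is false.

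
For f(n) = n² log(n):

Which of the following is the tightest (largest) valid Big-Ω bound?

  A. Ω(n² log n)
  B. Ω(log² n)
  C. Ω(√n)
A

f(n) = n² log(n) is Ω(n² log n).
All listed options are valid Big-Ω bounds (lower bounds),
but Ω(n² log n) is the tightest (largest valid bound).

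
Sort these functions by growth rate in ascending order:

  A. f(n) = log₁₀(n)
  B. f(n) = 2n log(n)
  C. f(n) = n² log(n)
A < B < C

Comparing growth rates:
A = log₁₀(n) is O(log n)
B = 2n log(n) is O(n log n)
C = n² log(n) is O(n² log n)

Therefore, the order from slowest to fastest is: A < B < C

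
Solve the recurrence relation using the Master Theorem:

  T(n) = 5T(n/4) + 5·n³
Θ(n³)

Master Theorem: a = 5, b = 4, f(n) = 5·n³.
Compute the critical exponent d = log₄(5) = 1.161.
Compare f(n) = Θ(n³) against n^d:
  k = 3 > d = 1.161, so f(n) = Ω(n^(d+ε)) — Case 3.
  Regularity: a·(n/b)^3/n^3 = a/b^3 = 5/64 < 1 ✓.
  The top-level work dominates: T(n) = Θ(f(n)) = Θ(n³).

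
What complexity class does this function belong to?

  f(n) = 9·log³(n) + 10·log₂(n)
O(log³ n)

The dominant term in 9·log³(n) + 10·log₂(n) is 9·log³(n), which is Θ(log³ n).
Lower-order terms (10·log₂(n)) are asymptotically negligible.
Constants are absorbed, so the tightest bound is O(log³ n).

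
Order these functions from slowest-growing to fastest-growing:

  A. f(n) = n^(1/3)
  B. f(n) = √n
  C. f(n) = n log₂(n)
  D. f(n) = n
A < B < D < C

Comparing growth rates:
A = n^(1/3) is O(n^(1/3))
B = √n is O(√n)
D = n is O(n)
C = n log₂(n) is O(n log n)

Therefore, the order from slowest to fastest is: A < B < D < C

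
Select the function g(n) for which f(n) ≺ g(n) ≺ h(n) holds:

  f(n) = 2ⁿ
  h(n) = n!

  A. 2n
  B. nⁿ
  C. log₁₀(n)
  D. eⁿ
D

We need g(n) with 2ⁿ = o(g(n)) and g(n) = o(n!), i.e. O(2ⁿ) ≺ g ≺ O(n!).
Check each option:
  A. 2n — O(n) does not grow strictly faster than f(n)
  B. nⁿ — O(nⁿ) does not grow strictly slower than h(n)
  C. log₁₀(n) — O(log n) does not grow strictly faster than f(n)
  D. eⁿ — O(eⁿ) is strictly between O(2ⁿ) and O(n!) ✓

Only option D (eⁿ) lies strictly between.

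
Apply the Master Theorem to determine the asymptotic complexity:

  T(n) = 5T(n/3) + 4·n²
Θ(n²)

Master Theorem: a = 5, b = 3, f(n) = 4·n².
Compute the critical exponent d = log₃(5) = 1.465.
Compare f(n) = Θ(n²) against n^d:
  k = 2 > d = 1.465, so f(n) = Ω(n^(d+ε)) — Case 3.
  Regularity: a·(n/b)^2/n^2 = a/b^2 = 5/9 < 1 ✓.
  The top-level work dominates: T(n) = Θ(f(n)) = Θ(n²).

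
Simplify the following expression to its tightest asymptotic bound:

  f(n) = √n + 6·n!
Θ(n!)

Order the terms by growth rate: √n ≺ 6·n!.
The fastest-growing term 6·n! dominates as n → ∞; dropping its constant factor gives Θ(n!).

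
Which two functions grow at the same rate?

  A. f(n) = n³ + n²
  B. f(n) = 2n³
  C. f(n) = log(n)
A and B

Examining each function:
  A. n³ + n² is O(n³)
  B. 2n³ is O(n³)
  C. log(n) is O(log n)

Functions A and B both have the same complexity class.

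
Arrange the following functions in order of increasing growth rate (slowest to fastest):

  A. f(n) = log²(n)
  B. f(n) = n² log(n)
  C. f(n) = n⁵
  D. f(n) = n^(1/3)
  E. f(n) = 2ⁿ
A < D < B < C < E

Comparing growth rates:
A = log²(n) is O(log² n)
D = n^(1/3) is O(n^(1/3))
B = n² log(n) is O(n² log n)
C = n⁵ is O(n⁵)
E = 2ⁿ is O(2ⁿ)

Therefore, the order from slowest to fastest is: A < D < B < C < E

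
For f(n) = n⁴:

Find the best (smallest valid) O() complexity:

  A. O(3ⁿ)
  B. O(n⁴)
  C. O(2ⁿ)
B

f(n) = n⁴ is O(n⁴).
All listed options are valid Big-O bounds (upper bounds),
but O(n⁴) is the tightest (smallest valid bound).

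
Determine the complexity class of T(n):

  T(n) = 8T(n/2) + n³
Θ(n³ log n)

Master Theorem: a = 8, b = 2, f(n) = n³.
Compute the critical exponent d = log₂(8) = 3.
Compare f(n) = Θ(n³) against n^d:
  k = 3 = d, so f(n) = Θ(n^d) — Case 2.
  Work is balanced across levels: T(n) = Θ(n^d log n) = Θ(n³ log n).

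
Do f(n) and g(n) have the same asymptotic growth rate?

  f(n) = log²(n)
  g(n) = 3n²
False

f(n) = log²(n) is O(log² n), and g(n) = 3n² is O(n²).
Since they have different growth rates, f(n) = Θ(g(n)) is false.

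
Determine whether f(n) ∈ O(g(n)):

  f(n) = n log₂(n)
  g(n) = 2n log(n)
True

f(n) = n log₂(n) and g(n) = 2n log(n) are both O(n log n).
Big-O permits equal growth rates (f ≤ c·g for some c), so f(n) = O(g(n)) is true.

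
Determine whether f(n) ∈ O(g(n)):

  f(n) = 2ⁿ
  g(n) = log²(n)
False

f(n) = 2ⁿ is O(2ⁿ), and g(n) = log²(n) is O(log² n).
Since O(2ⁿ) grows faster than O(log² n), f(n) = O(g(n)) is false.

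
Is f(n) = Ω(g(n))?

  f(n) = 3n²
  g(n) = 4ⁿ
False

f(n) = 3n² is O(n²), and g(n) = 4ⁿ is O(4ⁿ).
Since O(n²) grows slower than O(4ⁿ), f(n) = Ω(g(n)) is false.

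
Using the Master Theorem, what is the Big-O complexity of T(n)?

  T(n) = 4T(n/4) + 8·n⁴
Θ(n⁴)

Master Theorem: a = 4, b = 4, f(n) = 8·n⁴.
Compute the critical exponent d = log₄(4) = 1.
Compare f(n) = Θ(n⁴) against n^d:
  k = 4 > d = 1, so f(n) = Ω(n^(d+ε)) — Case 3.
  Regularity: a·(n/b)^4/n^4 = a/b^4 = 4/256 < 1 ✓.
  The top-level work dominates: T(n) = Θ(f(n)) = Θ(n⁴).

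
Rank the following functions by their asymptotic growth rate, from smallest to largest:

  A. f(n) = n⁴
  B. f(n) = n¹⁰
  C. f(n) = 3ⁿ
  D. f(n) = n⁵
A < D < B < C

Comparing growth rates:
A = n⁴ is O(n⁴)
D = n⁵ is O(n⁵)
B = n¹⁰ is O(n¹⁰)
C = 3ⁿ is O(3ⁿ)

Therefore, the order from slowest to fastest is: A < D < B < C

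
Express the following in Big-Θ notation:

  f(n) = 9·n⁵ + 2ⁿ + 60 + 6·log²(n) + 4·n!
Θ(n!)

Order the terms by growth rate: 60 ≺ 6·log²(n) ≺ 9·n⁵ ≺ 2ⁿ ≺ 4·n!.
The fastest-growing term 4·n! dominates as n → ∞; dropping its constant factor gives Θ(n!).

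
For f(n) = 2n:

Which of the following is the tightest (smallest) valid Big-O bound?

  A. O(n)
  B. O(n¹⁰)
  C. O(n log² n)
A

f(n) = 2n is O(n).
All listed options are valid Big-O bounds (upper bounds),
but O(n) is the tightest (smallest valid bound).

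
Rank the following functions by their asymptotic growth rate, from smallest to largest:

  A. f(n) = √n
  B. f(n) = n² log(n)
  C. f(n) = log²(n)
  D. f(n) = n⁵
C < A < B < D

Comparing growth rates:
C = log²(n) is O(log² n)
A = √n is O(√n)
B = n² log(n) is O(n² log n)
D = n⁵ is O(n⁵)

Therefore, the order from slowest to fastest is: C < A < B < D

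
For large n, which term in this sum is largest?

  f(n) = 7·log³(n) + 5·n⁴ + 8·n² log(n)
5·n⁴

Looking at each term:
  - 7·log³(n) is O(log³ n)
  - 5·n⁴ is O(n⁴)
  - 8·n² log(n) is O(n² log n)

The term 5·n⁴ (O(n⁴)) grows fastest and dominates all others.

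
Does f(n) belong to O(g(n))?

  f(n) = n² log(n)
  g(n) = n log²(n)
False

f(n) = n² log(n) is O(n² log n), and g(n) = n log²(n) is O(n log² n).
Since O(n² log n) grows faster than O(n log² n), f(n) = O(g(n)) is false.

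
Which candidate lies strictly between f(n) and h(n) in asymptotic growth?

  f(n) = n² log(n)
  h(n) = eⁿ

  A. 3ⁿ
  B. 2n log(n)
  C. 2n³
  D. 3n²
C

We need g(n) with n² log(n) = o(g(n)) and g(n) = o(eⁿ), i.e. O(n² log n) ≺ g ≺ O(eⁿ).
Check each option:
  A. 3ⁿ — O(3ⁿ) does not grow strictly slower than h(n)
  B. 2n log(n) — O(n log n) does not grow strictly faster than f(n)
  C. 2n³ — O(n³) is strictly between O(n² log n) and O(eⁿ) ✓
  D. 3n² — O(n²) does not grow strictly faster than f(n)

Only option C (2n³) lies strictly between.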